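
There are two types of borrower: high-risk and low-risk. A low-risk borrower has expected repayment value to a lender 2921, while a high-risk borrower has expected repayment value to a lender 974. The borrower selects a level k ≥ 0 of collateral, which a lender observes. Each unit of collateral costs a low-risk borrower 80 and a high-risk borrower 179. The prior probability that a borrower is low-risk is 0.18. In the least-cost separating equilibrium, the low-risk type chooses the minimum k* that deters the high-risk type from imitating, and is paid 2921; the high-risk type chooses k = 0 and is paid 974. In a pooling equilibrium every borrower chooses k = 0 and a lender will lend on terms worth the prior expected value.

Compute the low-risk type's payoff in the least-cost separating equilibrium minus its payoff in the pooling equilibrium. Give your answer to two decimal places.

726.37

Least-cost separating signal: k* solves 974 = 2921 − 179·k*, so k* = (2921 − 974)/179 ≈ 10.8771.
Low-risk type's separating payoff: 2921 − 80 × k* = 2921 − 80 × (2921 − 974)/179 = 2921 − 155760/179 ≈ 2050.8324.
Pooling payoff: 0.18 × 2921 + 0.82 × 974 = 1324.46.
Difference: 2050.8324 − 1324.46 = 726.3724, i.e. 726.37 to two decimal places.
The low-risk type prefers to separate.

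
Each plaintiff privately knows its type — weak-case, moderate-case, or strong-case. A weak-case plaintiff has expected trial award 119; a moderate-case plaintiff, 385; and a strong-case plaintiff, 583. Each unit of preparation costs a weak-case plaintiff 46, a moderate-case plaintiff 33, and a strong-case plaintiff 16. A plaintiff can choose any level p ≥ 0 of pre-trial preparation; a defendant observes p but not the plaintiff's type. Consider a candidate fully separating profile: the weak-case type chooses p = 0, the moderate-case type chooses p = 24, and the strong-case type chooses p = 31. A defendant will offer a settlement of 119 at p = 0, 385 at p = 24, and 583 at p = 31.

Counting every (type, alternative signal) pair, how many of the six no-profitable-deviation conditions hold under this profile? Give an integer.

4

Weak-case (own payoff 119): to p=24 gives 385 − 46×24 = -719 → no gain ✓; to p=31 gives 583 − 46×31 = -843 → no gain ✓.
Moderate-case (own payoff 385 − 33×24 = -407): to p=0 gives 119 → profitable ✗; to p=31 gives 583 − 33×31 = -440 → no gain ✓.
Strong-case (own payoff 583 − 16×31 = 87): to p=0 gives 119 → profitable ✗; to p=24 gives 385 − 16×24 = 1 → no gain ✓.
4 of the 6 constraints hold; not an equilibrium.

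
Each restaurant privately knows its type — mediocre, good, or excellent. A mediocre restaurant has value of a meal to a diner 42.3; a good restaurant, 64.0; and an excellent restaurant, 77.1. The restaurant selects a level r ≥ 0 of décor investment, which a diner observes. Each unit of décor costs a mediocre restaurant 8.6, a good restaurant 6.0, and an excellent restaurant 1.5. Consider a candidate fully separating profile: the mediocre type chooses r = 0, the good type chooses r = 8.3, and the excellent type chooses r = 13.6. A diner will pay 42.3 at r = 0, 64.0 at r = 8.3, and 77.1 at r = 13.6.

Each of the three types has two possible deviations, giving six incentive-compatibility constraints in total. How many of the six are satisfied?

5

Mediocre (own payoff 42.3): to r=8.3 gives 64.0 − 8.6×8.3 = -7.38 → no gain ✓; to r=13.6 gives 77.1 − 8.6×13.6 = -39.86 → no gain ✓.
Excellent (own payoff 77.1 − 1.5×13.6 = 56.7): to r=0 gives 42.3 → no gain ✓; to r=8.3 gives 64.0 − 1.5×8.3 = 51.55 → no gain ✓.
Good (own payoff 64.0 − 6.0×8.3 = 14.2): to r=0 gives 42.3 → profitable ✗; to r=13.6 gives 77.1 − 6.0×13.6 = -4.5 → no gain ✓.
5 of the 6 constraints hold; not an equilibrium.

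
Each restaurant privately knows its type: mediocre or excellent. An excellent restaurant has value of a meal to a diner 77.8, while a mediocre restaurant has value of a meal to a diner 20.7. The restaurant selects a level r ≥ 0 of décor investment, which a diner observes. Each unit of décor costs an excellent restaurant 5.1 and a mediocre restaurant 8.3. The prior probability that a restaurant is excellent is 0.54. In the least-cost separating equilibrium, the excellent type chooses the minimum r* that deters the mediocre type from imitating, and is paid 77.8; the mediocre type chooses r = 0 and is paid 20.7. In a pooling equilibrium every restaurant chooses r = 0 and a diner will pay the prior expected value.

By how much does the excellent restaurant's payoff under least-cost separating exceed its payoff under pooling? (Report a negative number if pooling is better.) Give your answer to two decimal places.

-8.82

Least-cost separating signal: r* solves 20.7 = 77.8 − 8.3·r*, so r* = (77.8 − 20.7)/8.3 ≈ 6.8795.
Excellent type's separating payoff: 77.8 − 5.1 × r* = 77.8 − 5.1 × (77.8 − 20.7)/8.3 = 77.8 − 291.21/8.3 ≈ 42.7145.
Pooling payoff: 0.54 × 77.8 + 0.46 × 20.7 = 51.534.
Difference: 42.7145 − 51.534 = -8.8195, i.e. -8.82 to two decimal places.
The excellent type would prefer the pooling outcome.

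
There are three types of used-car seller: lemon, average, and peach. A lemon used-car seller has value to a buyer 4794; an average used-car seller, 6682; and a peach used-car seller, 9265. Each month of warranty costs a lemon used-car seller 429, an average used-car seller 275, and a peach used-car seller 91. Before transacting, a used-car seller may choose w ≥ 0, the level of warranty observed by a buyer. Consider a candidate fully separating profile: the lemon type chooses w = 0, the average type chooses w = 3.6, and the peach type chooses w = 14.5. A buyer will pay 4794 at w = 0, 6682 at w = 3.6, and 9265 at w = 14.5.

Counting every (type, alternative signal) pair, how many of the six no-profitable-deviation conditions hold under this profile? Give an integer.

Lemon (own payoff 4794): to w=3.6 gives 6682 − 429×3.6 = 5137.6 → profitable ✗; to w=14.5 gives 9265 − 429×14.5 = 3044.5 → no gain ✓.
Average (own payoff 6682 − 275×3.6 = 5692): to w=0 gives 4794 → no gain ✓; to w=14.5 gives 9265 − 275×14.5 = 5277.5 → no gain ✓.
Peach (own payoff 9265 − 91×14.5 = 7945.5): to w=0 gives 4794 → no gain ✓; to w=3.6 gives 6682 − 91×3.6 = 6354.4 → no gain ✓.
5 of the 6 constraints hold; not an equilibrium.

5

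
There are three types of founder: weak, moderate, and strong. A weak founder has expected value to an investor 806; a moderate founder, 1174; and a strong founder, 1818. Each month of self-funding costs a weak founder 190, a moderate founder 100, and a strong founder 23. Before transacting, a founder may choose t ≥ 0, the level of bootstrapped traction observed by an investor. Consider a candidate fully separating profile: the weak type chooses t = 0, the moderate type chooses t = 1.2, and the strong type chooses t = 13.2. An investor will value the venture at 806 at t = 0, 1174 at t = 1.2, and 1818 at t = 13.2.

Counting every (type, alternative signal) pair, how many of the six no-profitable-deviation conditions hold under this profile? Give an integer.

Moderate (own payoff 1174 − 100×1.2 = 1054): to t=0 gives 806 → no gain ✓; to t=13.2 gives 1818 − 100×13.2 = 498 → no gain ✓.
Strong (own payoff 1818 − 23×13.2 = 1514.4): to t=0 gives 806 → no gain ✓; to t=1.2 gives 1174 − 23×1.2 = 1146.4 → no gain ✓.
Weak (own payoff 806): to t=1.2 gives 1174 − 190×1.2 = 946 → profitable ✗; to t=13.2 gives 1818 − 190×13.2 = -690 → no gain ✓.
5 of the 6 constraints hold; not an equilibrium.

5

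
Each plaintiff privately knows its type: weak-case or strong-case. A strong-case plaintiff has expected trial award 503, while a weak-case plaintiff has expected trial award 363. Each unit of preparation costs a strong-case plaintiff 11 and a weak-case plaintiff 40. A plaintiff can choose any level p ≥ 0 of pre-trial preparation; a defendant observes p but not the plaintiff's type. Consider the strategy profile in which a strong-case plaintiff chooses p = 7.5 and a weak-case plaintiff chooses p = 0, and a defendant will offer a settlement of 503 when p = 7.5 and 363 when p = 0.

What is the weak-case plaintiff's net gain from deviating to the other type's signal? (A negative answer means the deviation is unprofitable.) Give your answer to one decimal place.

-160.0

Playing p = 0 the weak-case plaintiff receives 363.
Deviating to p = 7.5 brings payment 503 at cost 40 × 7.5 = 300, netting 203.
Gain from deviating: 203 − 363 = -160.0.
The gain is negative, so the weak-case type's incentive-compatibility constraint is satisfied.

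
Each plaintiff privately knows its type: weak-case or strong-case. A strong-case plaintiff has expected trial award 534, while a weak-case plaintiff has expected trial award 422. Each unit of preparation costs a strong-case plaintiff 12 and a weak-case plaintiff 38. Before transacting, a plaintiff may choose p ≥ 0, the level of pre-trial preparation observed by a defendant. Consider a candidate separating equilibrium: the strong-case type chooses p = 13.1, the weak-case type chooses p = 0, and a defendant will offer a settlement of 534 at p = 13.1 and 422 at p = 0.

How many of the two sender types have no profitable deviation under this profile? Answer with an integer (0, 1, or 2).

1

Strong-case type: signal → 534 − 12 × 13.1 = 376.8; deviate to 0 → 422. IC fails (376.8 < 422).
Weak-case type: stay at 0 → 422; mimic → 534 − 38 × 13.1 = 36.2. IC holds (422 ≥ 36.2).
1 of 2 constraints hold, so this profile is not an equilibrium.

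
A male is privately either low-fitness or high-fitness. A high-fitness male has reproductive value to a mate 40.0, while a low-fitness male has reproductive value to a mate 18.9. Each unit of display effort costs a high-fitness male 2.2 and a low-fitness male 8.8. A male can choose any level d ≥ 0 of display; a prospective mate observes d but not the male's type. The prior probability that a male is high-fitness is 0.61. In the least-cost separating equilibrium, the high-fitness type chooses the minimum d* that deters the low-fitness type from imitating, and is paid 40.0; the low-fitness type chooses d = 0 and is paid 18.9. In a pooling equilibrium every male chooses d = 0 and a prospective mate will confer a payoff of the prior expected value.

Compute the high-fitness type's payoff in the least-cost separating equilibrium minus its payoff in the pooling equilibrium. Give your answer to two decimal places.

Least-cost separating signal: d* solves 18.9 = 40.0 − 8.8·d*, so d* = (40.0 − 18.9)/8.8 ≈ 2.3977.
High-fitness type's separating payoff: 40.0 − 2.2 × d* = 40.0 − 2.2 × (40.0 − 18.9)/8.8 = 40.0 − 46.42/8.8 = 34.725.
Pooling payoff: 0.61 × 40.0 + 0.39 × 18.9 = 31.771.
Difference: 34.725 − 31.771 = 2.954, i.e. 2.95 to two decimal places.
The high-fitness type prefers to separate.

2.95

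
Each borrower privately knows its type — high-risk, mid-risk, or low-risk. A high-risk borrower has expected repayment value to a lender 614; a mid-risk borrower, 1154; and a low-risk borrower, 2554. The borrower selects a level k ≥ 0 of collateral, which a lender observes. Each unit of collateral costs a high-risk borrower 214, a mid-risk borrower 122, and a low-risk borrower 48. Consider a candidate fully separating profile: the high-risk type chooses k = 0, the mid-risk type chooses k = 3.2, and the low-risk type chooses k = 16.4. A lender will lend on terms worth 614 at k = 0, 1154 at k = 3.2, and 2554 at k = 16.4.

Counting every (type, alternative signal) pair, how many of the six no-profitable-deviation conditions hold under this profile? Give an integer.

6

Mid-risk (own payoff 1154 − 122×3.2 = 763.6): to k=0 gives 614 → no gain ✓; to k=16.4 gives 2554 − 122×16.4 = 553.2 → no gain ✓.
High-risk (own payoff 614): to k=3.2 gives 1154 − 214×3.2 = 469.2 → no gain ✓; to k=16.4 gives 2554 − 214×16.4 = -955.6 → no gain ✓.
Low-risk (own payoff 2554 − 48×16.4 = 1766.8): to k=0 gives 614 → no gain ✓; to k=3.2 gives 1154 − 48×3.2 = 1000.4 → no gain ✓.
6 of the 6 constraints hold; this profile is a separating equilibrium.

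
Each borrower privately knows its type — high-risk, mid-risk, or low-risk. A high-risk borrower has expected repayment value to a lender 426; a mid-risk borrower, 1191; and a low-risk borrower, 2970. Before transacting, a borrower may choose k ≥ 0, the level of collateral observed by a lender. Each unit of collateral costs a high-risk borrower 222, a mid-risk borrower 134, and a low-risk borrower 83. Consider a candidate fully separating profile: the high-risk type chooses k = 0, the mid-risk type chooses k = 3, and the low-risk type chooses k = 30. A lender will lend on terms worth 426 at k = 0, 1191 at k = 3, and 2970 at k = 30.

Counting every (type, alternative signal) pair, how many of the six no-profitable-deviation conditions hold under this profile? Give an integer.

High-risk (own payoff 426): to k=3 gives 1191 − 222×3 = 525 → profitable ✗; to k=30 gives 2970 − 222×30 = -3690 → no gain ✓.
Low-risk (own payoff 2970 − 83×30 = 480): to k=0 gives 426 → no gain ✓; to k=3 gives 1191 − 83×3 = 942 → profitable ✗.
Mid-risk (own payoff 1191 − 134×3 = 789): to k=0 gives 426 → no gain ✓; to k=30 gives 2970 − 134×30 = -1050 → no gain ✓.
4 of the 6 constraints hold; not an equilibrium.

4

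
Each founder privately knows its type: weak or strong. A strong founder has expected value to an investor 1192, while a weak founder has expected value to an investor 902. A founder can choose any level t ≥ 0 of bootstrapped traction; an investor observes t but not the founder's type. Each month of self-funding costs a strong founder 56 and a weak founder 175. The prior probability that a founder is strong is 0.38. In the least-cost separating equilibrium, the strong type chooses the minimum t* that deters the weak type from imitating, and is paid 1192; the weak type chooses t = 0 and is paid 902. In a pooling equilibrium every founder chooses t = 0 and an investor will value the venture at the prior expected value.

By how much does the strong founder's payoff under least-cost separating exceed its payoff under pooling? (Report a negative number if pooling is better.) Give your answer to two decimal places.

87.00

Least-cost separating signal: t* solves 902 = 1192 − 175·t*, so t* = (1192 − 902)/175 ≈ 1.6571.
Strong type's separating payoff: 1192 − 56 × t* = 1192 − 56 × (1192 − 902)/175 = 1192 − 16240/175 = 1099.2.
Pooling payoff: 0.38 × 1192 + 0.62 × 902 = 1012.2.
Difference: 1099.2 − 1012.2 = 87.00.
The strong type prefers to separate.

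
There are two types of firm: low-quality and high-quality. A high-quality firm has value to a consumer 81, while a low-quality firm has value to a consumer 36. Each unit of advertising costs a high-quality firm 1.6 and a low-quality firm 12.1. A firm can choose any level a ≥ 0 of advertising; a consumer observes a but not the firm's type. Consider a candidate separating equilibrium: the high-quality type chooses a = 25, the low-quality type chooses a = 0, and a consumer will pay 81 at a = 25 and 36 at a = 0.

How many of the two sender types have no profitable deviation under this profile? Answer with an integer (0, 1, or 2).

High-quality type: signal → 81 − 1.6 × 25 = 41; deviate to 0 → 36. IC holds (41 ≥ 36).
Low-quality type: stay at 0 → 36; mimic → 81 − 12.1 × 25 = -221.5. IC holds (36 ≥ -221.5).
2 of 2 constraints hold, so this is a separating equilibrium.

2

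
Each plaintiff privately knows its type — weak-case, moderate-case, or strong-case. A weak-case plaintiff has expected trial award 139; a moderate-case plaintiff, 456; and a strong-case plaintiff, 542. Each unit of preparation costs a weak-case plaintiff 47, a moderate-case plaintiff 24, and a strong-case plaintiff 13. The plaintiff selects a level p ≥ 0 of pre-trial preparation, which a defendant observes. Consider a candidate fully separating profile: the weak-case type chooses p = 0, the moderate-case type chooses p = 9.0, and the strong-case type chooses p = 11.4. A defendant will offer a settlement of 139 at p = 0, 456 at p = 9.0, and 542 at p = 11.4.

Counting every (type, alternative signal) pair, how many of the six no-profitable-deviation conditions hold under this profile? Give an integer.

5

Weak-case (own payoff 139): to p=9.0 gives 456 − 47×9.0 = 33 → no gain ✓; to p=11.4 gives 542 − 47×11.4 = 6.2 → no gain ✓.
Strong-case (own payoff 542 − 13×11.4 = 393.8): to p=0 gives 139 → no gain ✓; to p=9.0 gives 456 − 13×9.0 = 339 → no gain ✓.
Moderate-case (own payoff 456 − 24×9.0 = 240): to p=0 gives 139 → no gain ✓; to p=11.4 gives 542 − 24×11.4 = 268.4 → profitable ✗.
5 of the 6 constraints hold; not an equilibrium.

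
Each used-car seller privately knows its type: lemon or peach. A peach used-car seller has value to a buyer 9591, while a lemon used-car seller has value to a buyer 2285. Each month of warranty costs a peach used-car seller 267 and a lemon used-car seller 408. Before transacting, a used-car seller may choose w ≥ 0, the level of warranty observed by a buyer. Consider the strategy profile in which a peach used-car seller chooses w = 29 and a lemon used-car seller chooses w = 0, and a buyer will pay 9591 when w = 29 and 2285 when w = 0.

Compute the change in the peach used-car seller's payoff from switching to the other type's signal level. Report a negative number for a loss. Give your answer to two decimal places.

437.00

Playing w = 29 the peach used-car seller receives 9591 − 267 × 29 = 1848.
Deviating to w = 0 yields 2285 instead.
Gain from deviating: 2285 − 1848 = 437.00.
The gain is positive, so the peach type's incentive-compatibility constraint is violated — this profile is not a separating equilibrium.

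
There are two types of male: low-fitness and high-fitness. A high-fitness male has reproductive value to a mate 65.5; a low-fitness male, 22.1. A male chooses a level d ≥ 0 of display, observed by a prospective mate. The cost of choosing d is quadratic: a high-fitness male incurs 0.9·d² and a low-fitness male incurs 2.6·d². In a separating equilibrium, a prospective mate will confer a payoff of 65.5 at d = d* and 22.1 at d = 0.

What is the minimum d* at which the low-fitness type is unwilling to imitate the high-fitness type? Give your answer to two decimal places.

The low-fitness type at d = 0 receives 22.1; imitating at d* yields 65.5 − 2.6·d*².
Indifference: 22.1 = 65.5 − 2.6·d*², so d*² = (65.5 − 22.1) / 2.6 ≈ 16.6923.
d* = √16.6923 ≈ 4.09.

4.09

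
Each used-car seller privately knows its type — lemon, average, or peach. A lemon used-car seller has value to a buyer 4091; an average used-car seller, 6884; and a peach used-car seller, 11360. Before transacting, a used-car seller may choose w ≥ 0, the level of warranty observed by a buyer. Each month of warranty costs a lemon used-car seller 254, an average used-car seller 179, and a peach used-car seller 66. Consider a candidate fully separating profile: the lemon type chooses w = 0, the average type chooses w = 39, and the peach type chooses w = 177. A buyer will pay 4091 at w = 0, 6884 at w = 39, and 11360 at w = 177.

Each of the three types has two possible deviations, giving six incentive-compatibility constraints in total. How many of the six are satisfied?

3

Average (own payoff 6884 − 179×39 = -97): to w=0 gives 4091 → profitable ✗; to w=177 gives 11360 − 179×177 = -20323 → no gain ✓.
Lemon (own payoff 4091): to w=39 gives 6884 − 254×39 = -3022 → no gain ✓; to w=177 gives 11360 − 254×177 = -33598 → no gain ✓.
Peach (own payoff 11360 − 66×177 = -322): to w=0 gives 4091 → profitable ✗; to w=39 gives 6884 − 66×39 = 4310 → profitable ✗.
3 of the 6 constraints hold; not an equilibrium.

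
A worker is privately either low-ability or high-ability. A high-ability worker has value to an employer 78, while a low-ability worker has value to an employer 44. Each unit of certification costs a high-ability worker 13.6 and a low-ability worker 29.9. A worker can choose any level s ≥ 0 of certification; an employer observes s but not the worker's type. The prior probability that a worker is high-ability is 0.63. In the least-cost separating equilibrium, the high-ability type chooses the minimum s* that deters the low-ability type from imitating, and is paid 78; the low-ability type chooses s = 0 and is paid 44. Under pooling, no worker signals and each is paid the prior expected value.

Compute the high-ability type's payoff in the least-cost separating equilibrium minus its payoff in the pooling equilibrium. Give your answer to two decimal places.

-2.88

Least-cost separating signal: s* solves 44 = 78 − 29.9·s*, so s* = (78 − 44)/29.9 ≈ 1.1371.
High-ability type's separating payoff: 78 − 13.6 × s* = 78 − 13.6 × (78 − 44)/29.9 = 78 − 462.4/29.9 ≈ 62.5351.
Pooling payoff: 0.63 × 78 + 0.37 × 44 = 65.42.
Difference: 62.5351 − 65.42 = -2.8849, i.e. -2.88 to two decimal places.
The high-ability type would prefer the pooling outcome.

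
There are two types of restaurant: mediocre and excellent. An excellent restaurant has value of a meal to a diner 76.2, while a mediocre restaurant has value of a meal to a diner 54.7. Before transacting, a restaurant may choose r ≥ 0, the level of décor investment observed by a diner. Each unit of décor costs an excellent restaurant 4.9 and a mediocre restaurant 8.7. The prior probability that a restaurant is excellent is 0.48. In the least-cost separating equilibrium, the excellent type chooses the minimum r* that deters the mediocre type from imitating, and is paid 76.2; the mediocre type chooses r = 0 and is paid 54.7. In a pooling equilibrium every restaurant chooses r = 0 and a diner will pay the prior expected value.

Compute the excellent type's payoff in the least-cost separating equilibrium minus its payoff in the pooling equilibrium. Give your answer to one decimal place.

Least-cost separating signal: r* solves 54.7 = 76.2 − 8.7·r*, so r* = (76.2 − 54.7)/8.7 ≈ 2.4713.
Excellent type's separating payoff: 76.2 − 4.9 × r* = 76.2 − 4.9 × (76.2 − 54.7)/8.7 = 76.2 − 105.35/8.7 ≈ 64.091.
Pooling payoff: 0.48 × 76.2 + 0.52 × 54.7 = 65.02.
Difference: 64.091 − 65.02 = -0.929, i.e. -0.9 to one decimal place.
The excellent type would prefer the pooling outcome.

-0.9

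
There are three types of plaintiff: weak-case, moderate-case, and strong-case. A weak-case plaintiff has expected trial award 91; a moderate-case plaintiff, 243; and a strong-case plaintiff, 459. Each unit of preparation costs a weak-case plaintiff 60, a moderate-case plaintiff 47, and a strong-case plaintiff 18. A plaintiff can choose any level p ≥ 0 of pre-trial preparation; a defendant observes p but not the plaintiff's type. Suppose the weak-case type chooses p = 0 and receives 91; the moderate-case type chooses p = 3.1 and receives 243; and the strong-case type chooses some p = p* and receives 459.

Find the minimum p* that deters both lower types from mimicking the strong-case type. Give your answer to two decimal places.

Weak-case type (on-path payoff 91) won't mimic when 91 ≥ 459 − 60·p*, i.e. p* ≥ 6.13.
Moderate-case type (on-path payoff 243 − 47×3.1 = 97.3) won't mimic when 97.3 ≥ 459 − 47·p*, i.e. p* ≥ 7.70.
Both must hold, so p* = max(6.13, 7.70) = 7.70. The moderate-case type's constraint binds.

7.70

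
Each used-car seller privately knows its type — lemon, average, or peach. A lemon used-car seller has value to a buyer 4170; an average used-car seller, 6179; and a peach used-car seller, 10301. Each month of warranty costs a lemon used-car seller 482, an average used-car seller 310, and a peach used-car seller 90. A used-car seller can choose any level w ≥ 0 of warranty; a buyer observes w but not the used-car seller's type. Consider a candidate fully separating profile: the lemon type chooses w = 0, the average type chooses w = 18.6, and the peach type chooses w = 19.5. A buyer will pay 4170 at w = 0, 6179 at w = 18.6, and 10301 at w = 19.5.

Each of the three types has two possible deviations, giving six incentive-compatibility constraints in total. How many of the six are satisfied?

4

Peach (own payoff 10301 − 90×19.5 = 8546): to w=0 gives 4170 → no gain ✓; to w=18.6 gives 6179 − 90×18.6 = 4505 → no gain ✓.
Lemon (own payoff 4170): to w=18.6 gives 6179 − 482×18.6 = -2786.2 → no gain ✓; to w=19.5 gives 10301 − 482×19.5 = 902 → no gain ✓.
Average (own payoff 6179 − 310×18.6 = 413): to w=0 gives 4170 → profitable ✗; to w=19.5 gives 10301 − 310×19.5 = 4256 → profitable ✗.
4 of the 6 constraints hold; not an equilibrium.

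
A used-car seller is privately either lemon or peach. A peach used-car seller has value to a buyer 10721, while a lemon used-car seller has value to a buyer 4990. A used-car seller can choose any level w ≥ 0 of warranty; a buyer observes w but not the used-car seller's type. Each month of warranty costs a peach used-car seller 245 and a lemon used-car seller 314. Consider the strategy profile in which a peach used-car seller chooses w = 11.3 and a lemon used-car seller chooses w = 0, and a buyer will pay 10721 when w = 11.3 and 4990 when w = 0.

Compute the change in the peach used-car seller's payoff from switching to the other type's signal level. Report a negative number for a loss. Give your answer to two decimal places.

Playing w = 11.3 the peach used-car seller receives 10721 − 245 × 11.3 = 7952.5.
Deviating to w = 0 yields 4990 instead.
Gain from deviating: 4990 − 7952.5 = -2962.50.
The gain is negative, so the peach type's incentive-compatibility constraint is satisfied.

-2962.50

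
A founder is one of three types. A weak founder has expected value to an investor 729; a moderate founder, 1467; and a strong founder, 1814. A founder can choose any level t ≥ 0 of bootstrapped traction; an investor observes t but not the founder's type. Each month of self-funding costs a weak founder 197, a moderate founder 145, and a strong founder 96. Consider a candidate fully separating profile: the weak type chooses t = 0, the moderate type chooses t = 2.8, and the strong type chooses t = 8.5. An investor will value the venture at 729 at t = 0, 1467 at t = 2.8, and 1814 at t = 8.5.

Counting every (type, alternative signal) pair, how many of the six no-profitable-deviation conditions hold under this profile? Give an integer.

Weak (own payoff 729): to t=2.8 gives 1467 − 197×2.8 = 915.4 → profitable ✗; to t=8.5 gives 1814 − 197×8.5 = 139.5 → no gain ✓.
Strong (own payoff 1814 − 96×8.5 = 998): to t=0 gives 729 → no gain ✓; to t=2.8 gives 1467 − 96×2.8 = 1198.2 → profitable ✗.
Moderate (own payoff 1467 − 145×2.8 = 1061): to t=0 gives 729 → no gain ✓; to t=8.5 gives 1814 − 145×8.5 = 581.5 → no gain ✓.
4 of the 6 constraints hold; not an equilibrium.

4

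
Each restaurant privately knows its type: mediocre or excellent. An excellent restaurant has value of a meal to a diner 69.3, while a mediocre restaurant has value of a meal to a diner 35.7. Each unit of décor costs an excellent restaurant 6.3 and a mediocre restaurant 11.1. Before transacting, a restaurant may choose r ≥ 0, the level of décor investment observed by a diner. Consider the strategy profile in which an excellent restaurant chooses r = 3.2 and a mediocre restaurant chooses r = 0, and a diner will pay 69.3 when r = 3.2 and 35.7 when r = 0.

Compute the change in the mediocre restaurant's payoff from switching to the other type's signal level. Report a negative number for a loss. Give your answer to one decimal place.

-1.9

Playing r = 0 the mediocre restaurant receives 35.7.
Deviating to r = 3.2 brings payment 69.3 at cost 11.1 × 3.2 = 35.52, netting 33.78.
Gain from deviating: 33.78 − 35.7 = -1.92, i.e. -1.9 to one decimal place.
The gain is negative, so the mediocre type's incentive-compatibility constraint is satisfied.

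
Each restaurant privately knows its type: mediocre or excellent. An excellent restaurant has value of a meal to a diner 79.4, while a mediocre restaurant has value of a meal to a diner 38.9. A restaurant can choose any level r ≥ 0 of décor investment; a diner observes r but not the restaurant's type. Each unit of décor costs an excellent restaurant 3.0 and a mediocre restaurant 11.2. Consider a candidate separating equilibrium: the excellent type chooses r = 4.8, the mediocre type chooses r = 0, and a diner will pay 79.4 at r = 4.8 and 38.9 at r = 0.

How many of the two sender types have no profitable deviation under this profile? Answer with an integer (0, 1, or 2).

2

Mediocre type: stay at 0 → 38.9; mimic → 79.4 − 11.2 × 4.8 = 25.64. IC holds (38.9 ≥ 25.64).
Excellent type: signal → 79.4 − 3.0 × 4.8 = 65; deviate to 0 → 38.9. IC holds (65 ≥ 38.9).
2 of 2 constraints hold, so this is a separating equilibrium.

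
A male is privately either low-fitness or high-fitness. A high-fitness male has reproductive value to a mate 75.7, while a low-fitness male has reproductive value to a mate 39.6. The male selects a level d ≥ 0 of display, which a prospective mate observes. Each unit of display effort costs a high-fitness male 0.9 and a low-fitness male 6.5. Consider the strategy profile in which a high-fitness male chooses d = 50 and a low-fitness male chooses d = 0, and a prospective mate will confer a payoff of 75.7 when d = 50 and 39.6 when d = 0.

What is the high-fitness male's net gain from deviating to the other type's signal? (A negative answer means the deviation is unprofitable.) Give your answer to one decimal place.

Playing d = 50 the high-fitness male receives 75.7 − 0.9 × 50 = 30.7.
Deviating to d = 0 yields 39.6 instead.
Gain from deviating: 39.6 − 30.7 = 8.9.
The gain is positive, so the high-fitness type's incentive-compatibility constraint is violated — this profile is not a separating equilibrium.

8.9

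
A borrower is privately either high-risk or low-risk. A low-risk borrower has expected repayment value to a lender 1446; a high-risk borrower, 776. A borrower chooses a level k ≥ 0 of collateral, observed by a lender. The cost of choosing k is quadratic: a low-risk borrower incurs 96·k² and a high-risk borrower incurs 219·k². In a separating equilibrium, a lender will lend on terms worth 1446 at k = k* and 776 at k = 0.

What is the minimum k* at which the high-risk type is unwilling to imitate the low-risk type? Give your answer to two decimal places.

The high-risk type at k = 0 receives 776; imitating at k* yields 1446 − 219·k*².
Indifference: 776 = 1446 − 219·k*², so k*² = (1446 − 776) / 219 ≈ 3.0594.
k* = √3.0594 ≈ 1.75.

1.75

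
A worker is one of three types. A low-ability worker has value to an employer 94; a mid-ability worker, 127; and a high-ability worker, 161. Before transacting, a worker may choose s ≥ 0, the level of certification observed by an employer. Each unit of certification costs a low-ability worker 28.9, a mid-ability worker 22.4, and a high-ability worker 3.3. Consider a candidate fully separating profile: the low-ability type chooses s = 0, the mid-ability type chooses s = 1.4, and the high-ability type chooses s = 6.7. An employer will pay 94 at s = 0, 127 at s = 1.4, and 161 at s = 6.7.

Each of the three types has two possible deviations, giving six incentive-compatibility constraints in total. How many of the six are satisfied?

6

Mid-ability (own payoff 127 − 22.4×1.4 = 95.64): to s=0 gives 94 → no gain ✓; to s=6.7 gives 161 − 22.4×6.7 = 10.92 → no gain ✓.
Low-ability (own payoff 94): to s=1.4 gives 127 − 28.9×1.4 = 86.54 → no gain ✓; to s=6.7 gives 161 − 28.9×6.7 = -32.63 → no gain ✓.
High-ability (own payoff 161 − 3.3×6.7 = 138.89): to s=0 gives 94 → no gain ✓; to s=1.4 gives 127 − 3.3×1.4 = 122.38 → no gain ✓.
6 of the 6 constraints hold; this profile is a separating equilibrium.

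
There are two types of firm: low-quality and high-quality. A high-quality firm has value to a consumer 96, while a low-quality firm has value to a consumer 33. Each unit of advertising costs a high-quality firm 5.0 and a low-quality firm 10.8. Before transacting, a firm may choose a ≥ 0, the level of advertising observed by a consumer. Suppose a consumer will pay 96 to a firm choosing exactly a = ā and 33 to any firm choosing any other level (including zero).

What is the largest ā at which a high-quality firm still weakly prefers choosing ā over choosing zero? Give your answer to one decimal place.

Choosing ā yields the high-quality type 96 − 5.0·ā; choosing zero yields 33.
The high-quality type is indifferent at 96 − 5.0·ā = 33, i.e. ā = (96 − 33) / 5.0 = 12.6.
For any ā above 12.6 the high-quality type would rather pool at zero, so separation collapses.

12.6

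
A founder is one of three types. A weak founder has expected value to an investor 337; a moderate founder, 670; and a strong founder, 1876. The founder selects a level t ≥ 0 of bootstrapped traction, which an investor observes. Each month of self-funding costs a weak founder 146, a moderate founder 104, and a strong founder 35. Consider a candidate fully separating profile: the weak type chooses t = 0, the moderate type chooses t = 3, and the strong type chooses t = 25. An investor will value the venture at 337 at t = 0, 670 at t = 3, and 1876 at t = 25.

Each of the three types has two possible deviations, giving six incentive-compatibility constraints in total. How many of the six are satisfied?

Moderate (own payoff 670 − 104×3 = 358): to t=0 gives 337 → no gain ✓; to t=25 gives 1876 − 104×25 = -724 → no gain ✓.
Weak (own payoff 337): to t=3 gives 670 − 146×3 = 232 → no gain ✓; to t=25 gives 1876 − 146×25 = -1774 → no gain ✓.
Strong (own payoff 1876 − 35×25 = 1001): to t=0 gives 337 → no gain ✓; to t=3 gives 670 − 35×3 = 565 → no gain ✓.
6 of the 6 constraints hold; this profile is a separating equilibrium.

6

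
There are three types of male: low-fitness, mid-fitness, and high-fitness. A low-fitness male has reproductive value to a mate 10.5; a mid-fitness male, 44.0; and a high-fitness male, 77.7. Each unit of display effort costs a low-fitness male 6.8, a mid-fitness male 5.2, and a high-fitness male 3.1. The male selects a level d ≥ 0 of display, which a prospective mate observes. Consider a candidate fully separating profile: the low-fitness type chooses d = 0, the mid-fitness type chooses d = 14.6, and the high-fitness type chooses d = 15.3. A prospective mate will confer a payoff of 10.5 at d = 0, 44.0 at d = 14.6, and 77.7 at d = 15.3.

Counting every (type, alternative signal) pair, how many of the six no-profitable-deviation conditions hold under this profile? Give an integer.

High-fitness (own payoff 77.7 − 3.1×15.3 = 30.27): to d=0 gives 10.5 → no gain ✓; to d=14.6 gives 44.0 − 3.1×14.6 = -1.26 → no gain ✓.
Low-fitness (own payoff 10.5): to d=14.6 gives 44.0 − 6.8×14.6 = -55.28 → no gain ✓; to d=15.3 gives 77.7 − 6.8×15.3 = -26.34 → no gain ✓.
Mid-fitness (own payoff 44.0 − 5.2×14.6 = -31.92): to d=0 gives 10.5 → profitable ✗; to d=15.3 gives 77.7 − 5.2×15.3 = -1.86 → profitable ✗.
4 of the 6 constraints hold; not an equilibrium.

4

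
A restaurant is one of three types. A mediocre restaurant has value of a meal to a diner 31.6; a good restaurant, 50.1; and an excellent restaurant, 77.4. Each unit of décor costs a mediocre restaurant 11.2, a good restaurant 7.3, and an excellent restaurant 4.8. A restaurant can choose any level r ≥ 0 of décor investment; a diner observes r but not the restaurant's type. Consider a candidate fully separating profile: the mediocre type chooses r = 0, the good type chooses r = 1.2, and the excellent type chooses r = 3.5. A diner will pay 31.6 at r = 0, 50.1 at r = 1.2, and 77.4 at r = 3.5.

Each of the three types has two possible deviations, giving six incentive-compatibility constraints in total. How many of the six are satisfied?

3

Good (own payoff 50.1 − 7.3×1.2 = 41.34): to r=0 gives 31.6 → no gain ✓; to r=3.5 gives 77.4 − 7.3×3.5 = 51.85 → profitable ✗.
Mediocre (own payoff 31.6): to r=1.2 gives 50.1 − 11.2×1.2 = 36.66 → profitable ✗; to r=3.5 gives 77.4 − 11.2×3.5 = 38.2 → profitable ✗.
Excellent (own payoff 77.4 − 4.8×3.5 = 60.6): to r=0 gives 31.6 → no gain ✓; to r=1.2 gives 50.1 − 4.8×1.2 = 44.34 → no gain ✓.
3 of the 6 constraints hold; not an equilibrium.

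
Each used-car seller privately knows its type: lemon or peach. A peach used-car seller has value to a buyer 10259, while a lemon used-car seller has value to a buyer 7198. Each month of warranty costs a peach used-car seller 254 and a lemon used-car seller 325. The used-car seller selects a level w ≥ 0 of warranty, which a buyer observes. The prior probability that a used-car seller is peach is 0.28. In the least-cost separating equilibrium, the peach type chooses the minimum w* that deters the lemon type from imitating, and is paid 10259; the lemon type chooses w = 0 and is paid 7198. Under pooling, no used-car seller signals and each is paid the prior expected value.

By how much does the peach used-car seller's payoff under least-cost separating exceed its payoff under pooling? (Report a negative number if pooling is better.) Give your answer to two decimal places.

Least-cost separating signal: w* solves 7198 = 10259 − 325·w*, so w* = (10259 − 7198)/325 ≈ 9.4185.
Peach type's separating payoff: 10259 − 254 × w* = 10259 − 254 × (10259 − 7198)/325 = 10259 − 777494/325 ≈ 7866.7108.
Pooling payoff: 0.28 × 10259 + 0.72 × 7198 = 8055.08.
Difference: 7866.7108 − 8055.08 = -188.3692, i.e. -188.37 to two decimal places.
The peach type would prefer the pooling outcome.

-188.37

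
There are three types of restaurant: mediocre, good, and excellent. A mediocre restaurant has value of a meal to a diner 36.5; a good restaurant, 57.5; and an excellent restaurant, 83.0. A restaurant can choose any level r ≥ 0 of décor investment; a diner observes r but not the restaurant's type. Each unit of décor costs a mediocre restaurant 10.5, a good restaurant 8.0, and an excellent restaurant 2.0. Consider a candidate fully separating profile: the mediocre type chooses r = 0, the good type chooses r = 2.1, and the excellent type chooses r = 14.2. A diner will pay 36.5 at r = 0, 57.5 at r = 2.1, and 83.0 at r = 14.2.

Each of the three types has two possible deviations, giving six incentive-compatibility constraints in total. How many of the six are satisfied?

6

Excellent (own payoff 83.0 − 2.0×14.2 = 54.6): to r=0 gives 36.5 → no gain ✓; to r=2.1 gives 57.5 − 2.0×2.1 = 53.3 → no gain ✓.
Mediocre (own payoff 36.5): to r=2.1 gives 57.5 − 10.5×2.1 = 35.45 → no gain ✓; to r=14.2 gives 83.0 − 10.5×14.2 = -66.1 → no gain ✓.
Good (own payoff 57.5 − 8.0×2.1 = 40.7): to r=0 gives 36.5 → no gain ✓; to r=14.2 gives 83.0 − 8.0×14.2 = -30.6 → no gain ✓.
6 of the 6 constraints hold; this profile is a separating equilibrium.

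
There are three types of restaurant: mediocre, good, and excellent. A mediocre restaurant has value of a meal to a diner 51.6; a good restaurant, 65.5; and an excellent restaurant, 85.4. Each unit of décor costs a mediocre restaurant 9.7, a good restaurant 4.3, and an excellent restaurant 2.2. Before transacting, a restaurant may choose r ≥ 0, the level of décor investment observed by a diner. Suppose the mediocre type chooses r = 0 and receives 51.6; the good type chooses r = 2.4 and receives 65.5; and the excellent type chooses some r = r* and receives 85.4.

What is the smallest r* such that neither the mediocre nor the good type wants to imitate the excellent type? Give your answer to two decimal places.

7.03

Good type (on-path payoff 65.5 − 4.3×2.4 = 55.18) won't mimic when 55.18 ≥ 85.4 − 4.3·r*, i.e. r* ≥ 7.03.
Mediocre type (on-path payoff 51.6) won't mimic when 51.6 ≥ 85.4 − 9.7·r*, i.e. r* ≥ 3.48.
Both must hold, so r* = max(3.48, 7.03) = 7.03. The good type's constraint binds.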